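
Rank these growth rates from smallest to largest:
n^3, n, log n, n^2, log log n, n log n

Ordered by growth rate: log log n < log n < n < n log n < n^2 < n^3.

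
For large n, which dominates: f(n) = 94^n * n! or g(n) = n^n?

f(n) = 94^n * n! grows faster: by Stirling n! ~ sqrt(2 pi n)(n/e)^n, so 94^n n! / n^n ~ (94/e)^n sqrt(2 pi n) -> infinity since 94/e > 1.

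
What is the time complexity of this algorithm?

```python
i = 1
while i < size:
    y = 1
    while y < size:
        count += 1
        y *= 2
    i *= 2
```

Time complexity: O(log^2 n).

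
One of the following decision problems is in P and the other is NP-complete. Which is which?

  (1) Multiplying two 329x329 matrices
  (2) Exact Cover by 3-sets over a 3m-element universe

(1) is P: the schoolbook algorithm runs in O(n^3).
(2) is NP-complete: one of Karp's 21 NP-complete problems.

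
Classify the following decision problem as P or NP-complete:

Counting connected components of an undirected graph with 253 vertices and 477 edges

This problem is in P: BFS/DFS visits each vertex and edge once: O(V+E).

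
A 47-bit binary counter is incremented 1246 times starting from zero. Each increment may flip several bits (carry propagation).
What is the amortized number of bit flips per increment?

Bit i flips on every 2^i-th increment, so over 1246 increments bit i flips floor(1246/2^i) times. Summing over i: total flips < 2 * 1246. Amortized: < 2 = O(1) per increment.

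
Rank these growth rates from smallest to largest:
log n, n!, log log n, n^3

Ordered by growth rate: log log n < log n < n^3 < n!.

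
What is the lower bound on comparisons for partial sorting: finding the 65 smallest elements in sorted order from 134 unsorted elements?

Finding 65 smallest of 134 in sorted order: Omega(134) to identify the 65 smallest, plus Omega(65 log 65) to sort them. Total: Omega(n + k log k).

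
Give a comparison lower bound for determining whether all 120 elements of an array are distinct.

In the algebraic decision-tree model, the YES region for element distinctness on 120 elements has 120! connected components (one per ordering). Ben-Or's theorem then gives a lower bound of Omega(log(n!)) = Omega(n log n).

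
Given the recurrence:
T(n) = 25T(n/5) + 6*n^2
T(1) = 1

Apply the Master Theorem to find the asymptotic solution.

a=25, b=5, f(n)=6*n^2. log_5(25) = 2. Case 2: T(n) = O(n^2 log n).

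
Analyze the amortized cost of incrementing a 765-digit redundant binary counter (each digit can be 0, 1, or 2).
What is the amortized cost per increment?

A redundant counter on 765 digits allows digit values 0, 1, 2. Increment adds 1 to the least significant digit and carries any 2 to a 0 plus +1 on the next digit. With potential Phi = (number of 2-digits), each increment does O(1) actual work plus a chain of carries, each of which decreases Phi by 1. Amortized O(1).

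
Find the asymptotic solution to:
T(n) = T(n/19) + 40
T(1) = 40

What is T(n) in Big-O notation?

Each step divides n by 19 and adds 40. After log_19(n) steps, T(n) = O(log n).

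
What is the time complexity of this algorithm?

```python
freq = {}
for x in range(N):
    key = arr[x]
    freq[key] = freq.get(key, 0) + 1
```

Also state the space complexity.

Time complexity: O(n).
Space complexity: O(n).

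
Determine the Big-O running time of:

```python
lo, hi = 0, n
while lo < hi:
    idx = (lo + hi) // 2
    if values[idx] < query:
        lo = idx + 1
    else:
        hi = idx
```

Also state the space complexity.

Time complexity: O(log n).
Space complexity: O(1).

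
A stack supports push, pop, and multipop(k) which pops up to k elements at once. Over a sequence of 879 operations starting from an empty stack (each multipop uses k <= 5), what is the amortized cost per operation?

Each element is pushed exactly once and popped at most once (whether by pop or as part of a multipop). So the total number of individual pops over the whole sequence is at most the number of pushes, which is at most 879. Total work <= 2 * 879, hence O(1) amortized per operation.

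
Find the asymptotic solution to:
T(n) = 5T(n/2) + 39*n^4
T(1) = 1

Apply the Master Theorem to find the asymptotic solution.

a=5, b=2, f(n)=39*n^4. log_2(5) = 2.322 < 4. Case 3: T(n) = O(n^4).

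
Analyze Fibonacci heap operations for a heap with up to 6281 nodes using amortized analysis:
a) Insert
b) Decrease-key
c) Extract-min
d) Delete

Fibonacci heaps use lazy consolidation. Potential function Phi = t + 2m (t = number of trees, m = marked nodes).
- Insert: O(1) actual, Delta Phi = +1 (one new tree) => O(1) amortized.
- Decrease-key: with c cascading cuts, actual cost is O(c); Delta Phi <= c - 2(c-1) + 2 = 4 - c (c new trees; >= c-1 marks cleared; <= 1 new mark). Amortized O(c) + (4 - c) = O(1).
- Extract-min: O(D(n) + t) actual; consolidation drops t to <= D(n)+1, so Delta Phi pays for the t term. D(n) = O(log n) for n = 6281 => O(log n) amortized.
- Delete: decrease-key to -inf then extract-min = O(log n).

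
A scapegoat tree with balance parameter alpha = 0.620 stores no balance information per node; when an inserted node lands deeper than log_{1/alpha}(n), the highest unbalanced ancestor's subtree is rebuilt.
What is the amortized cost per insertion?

Search/insert path is O(log n). A rebuild of a subtree of size s costs O(s), but with alpha = 0.620 at least Omega(s) insertions must have occurred in that subtree since its last rebuild. Charging O(1) of the rebuild to each such insertion gives O(log n) amortized.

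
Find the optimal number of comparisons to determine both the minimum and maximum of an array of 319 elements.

Naive approach: 636 comparisons (318 for max + 318 for min).
Optimal: Compare elements in pairs first (floor(n/2) = 159 comparisons), then find max among winners and min among losers (159 comparisons each).
Total: ceil(3n/2) - 2 = 477 comparisons. An adversary argument shows this is also a lower bound.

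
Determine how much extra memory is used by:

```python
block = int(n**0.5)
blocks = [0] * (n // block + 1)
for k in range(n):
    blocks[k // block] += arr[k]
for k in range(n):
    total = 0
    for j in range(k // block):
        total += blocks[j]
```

Space complexity: O(sqrt(n)).
Storage scales with sqrt(n).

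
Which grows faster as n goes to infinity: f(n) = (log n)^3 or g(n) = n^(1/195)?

g(n) = n^(1/195) grows faster: any positive power of n dominates any polylog.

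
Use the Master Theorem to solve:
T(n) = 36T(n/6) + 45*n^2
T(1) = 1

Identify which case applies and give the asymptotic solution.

a=36, b=6, f(n)=45*n^2.
log_6(36) = 2, so n^(log_b(a)) = n^2.
f(n) = Theta(n^2), so Case 2 applies.
T(n) = Theta(n^2 log n).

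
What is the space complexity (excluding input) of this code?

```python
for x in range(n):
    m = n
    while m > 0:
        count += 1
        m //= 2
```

Space complexity: O(1).
Only a constant amount of auxiliary storage is used; nothing grows with n.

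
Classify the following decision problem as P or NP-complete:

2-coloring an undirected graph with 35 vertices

This problem is in P: 2-coloring is bipartiteness testing via BFS, O(V+E).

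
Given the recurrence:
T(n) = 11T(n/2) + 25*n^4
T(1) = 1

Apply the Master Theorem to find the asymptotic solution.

a=11, b=2, f(n)=25*n^4. log_2(11) = 3.459 < 4. Case 3: T(n) = O(n^4).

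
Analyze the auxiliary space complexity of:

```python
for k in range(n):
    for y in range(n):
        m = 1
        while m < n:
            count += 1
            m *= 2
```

Space complexity: O(1).
Only a constant amount of auxiliary storage is used; nothing grows with n.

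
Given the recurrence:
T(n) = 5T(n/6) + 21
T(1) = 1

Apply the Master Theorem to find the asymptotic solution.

a=5, b=6, f(n)=21. log_6(5) = 0.8982. Case 1 of Master Theorem: T(n) = O(n^0.8982).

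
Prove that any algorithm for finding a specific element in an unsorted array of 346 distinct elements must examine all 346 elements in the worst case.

Adversary argument: if the algorithm examines fewer than 346 elements, the adversary places the target in an unexamined position. The algorithm cannot distinguish 'not present' from 'in unexamined position'.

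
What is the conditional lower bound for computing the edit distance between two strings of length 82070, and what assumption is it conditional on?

Under SETH (the Strong Exponential Time Hypothesis), edit distance on length-82070 strings cannot be computed in O(n^(2-epsilon)) time for any epsilon > 0 (Backurs-Indyk). The reduction is from CNF-SAT via the orthogonal vectors problem.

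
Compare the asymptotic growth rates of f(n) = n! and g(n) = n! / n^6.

f(n) = n! grows faster: the ratio n!/(n!/n^6) = n^6 -> infinity.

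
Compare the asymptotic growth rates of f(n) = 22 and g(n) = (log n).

g(n) = (log n) grows faster: any unbounded function dominates a constant.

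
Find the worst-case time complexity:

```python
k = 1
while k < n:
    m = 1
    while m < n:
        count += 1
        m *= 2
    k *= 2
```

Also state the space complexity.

Time complexity: O(log^2 n).
Space complexity: O(1).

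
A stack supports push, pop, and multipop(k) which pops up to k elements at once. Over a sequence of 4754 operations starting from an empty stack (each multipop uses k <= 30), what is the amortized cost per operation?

Each element is pushed exactly once and popped at most once (whether by pop or as part of a multipop). So the total number of individual pops over the whole sequence is at most the number of pushes, which is at most 4754. Total work <= 2 * 4754, hence O(1) amortized per operation.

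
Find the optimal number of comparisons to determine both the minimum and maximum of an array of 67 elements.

Naive approach: 132 comparisons (66 for max + 66 for min).
Optimal: Compare elements in pairs first (floor(n/2) = 33 comparisons), then find max among winners and min among losers (33 comparisons each).
Total: ceil(3n/2) - 2 = 99 comparisons. An adversary argument shows this is also a lower bound.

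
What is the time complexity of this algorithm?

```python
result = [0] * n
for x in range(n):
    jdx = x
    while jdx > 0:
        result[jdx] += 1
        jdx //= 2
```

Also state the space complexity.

Time complexity: O(n log n).
Space complexity: O(n).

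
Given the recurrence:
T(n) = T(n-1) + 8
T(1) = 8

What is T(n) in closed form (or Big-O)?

Unrolling: T(n) = T(n-1) + 8 = T(n-2) + 2*8 = ... = T(1) + (n-1)*8 = 8 + (n-1)*8 = 8n.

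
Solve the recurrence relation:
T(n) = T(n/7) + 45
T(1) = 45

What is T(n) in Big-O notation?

Each step divides n by 7 and adds 45. After log_7(n) steps, T(n) = O(log n).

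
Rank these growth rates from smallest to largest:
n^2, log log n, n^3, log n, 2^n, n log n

Ordered by growth rate: log log n < log n < n log n < n^2 < n^3 < 2^n.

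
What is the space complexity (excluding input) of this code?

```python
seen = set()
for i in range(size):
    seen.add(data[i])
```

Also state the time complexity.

Space complexity: O(n).
Auxiliary storage grows linearly with the input size n in the worst case.
Time complexity: O(n).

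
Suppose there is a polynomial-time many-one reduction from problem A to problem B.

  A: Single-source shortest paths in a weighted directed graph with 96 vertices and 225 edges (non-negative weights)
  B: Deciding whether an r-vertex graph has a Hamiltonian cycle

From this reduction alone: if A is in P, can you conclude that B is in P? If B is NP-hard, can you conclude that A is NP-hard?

A poly-time reduction A <=_p B transfers tractability DOWN (B easy => A easy) and hardness UP (A hard => B hard), not the reverse.
From A in P, the reduction alone does NOT give B in P: any problem in P trivially reduces to SAT, yet SAT is not known to be in P.
From B NP-hard, the reduction alone does NOT give A NP-hard: again, easy problems reduce to hard ones.
(Here in fact A is P and B is NP-complete.)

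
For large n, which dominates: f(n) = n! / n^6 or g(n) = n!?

g(n) = n! grows faster: the ratio n!/(n!/n^6) = n^6 -> infinity.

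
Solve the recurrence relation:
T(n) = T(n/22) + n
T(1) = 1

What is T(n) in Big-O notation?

Geometric series: n*(1 + 1/22 + 1/22^2 + ...) = O(n). T(n) = O(n).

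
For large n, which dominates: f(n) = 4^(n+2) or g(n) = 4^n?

f(n) = 4^(n+2) and g(n) = 4^n are Theta of each other: 4^(n+2) = 4^2 * 4^n = Theta(4^n).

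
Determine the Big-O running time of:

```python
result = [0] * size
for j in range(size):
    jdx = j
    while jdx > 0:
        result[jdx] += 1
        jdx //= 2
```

Time complexity: O(n log n).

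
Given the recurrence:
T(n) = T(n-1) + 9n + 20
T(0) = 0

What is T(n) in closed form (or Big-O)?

Dominant term in sum is 9*sum(i, i=1..n) = 9*n*(n+1)/2 = O(n^2).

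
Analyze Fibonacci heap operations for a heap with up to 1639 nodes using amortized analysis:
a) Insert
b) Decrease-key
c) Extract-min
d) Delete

Fibonacci heaps use lazy consolidation. Potential function Phi = t + 2m (t = number of trees, m = marked nodes).
- Insert: O(1) actual, Delta Phi = +1 (one new tree) => O(1) amortized.
- Decrease-key: with c cascading cuts, actual cost is O(c); Delta Phi <= c - 2(c-1) + 2 = 4 - c (c new trees; >= c-1 marks cleared; <= 1 new mark). Amortized O(c) + (4 - c) = O(1).
- Extract-min: O(D(n) + t) actual; consolidation drops t to <= D(n)+1, so Delta Phi pays for the t term. D(n) = O(log n) for n = 1639 => O(log n) amortized.
- Delete: decrease-key to -inf then extract-min = O(log n).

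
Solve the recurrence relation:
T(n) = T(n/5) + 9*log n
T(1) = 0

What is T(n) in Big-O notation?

Each of the log_5(n) levels adds O(log n). T(n) = O(log^2 n).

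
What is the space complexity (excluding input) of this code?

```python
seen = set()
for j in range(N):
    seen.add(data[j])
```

Space complexity: O(n).
Auxiliary storage grows linearly with the input size n in the worst case.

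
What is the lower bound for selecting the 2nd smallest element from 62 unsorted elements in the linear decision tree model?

Selecting the 2nd smallest of 62 elements requires Omega(n) comparisons. Every element must be compared at least once. The BFPRT algorithm achieves O(n), making this tight.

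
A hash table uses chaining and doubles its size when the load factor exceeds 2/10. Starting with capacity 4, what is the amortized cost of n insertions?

Rehashing occurs when load exceeds 2/10. Total rehash cost is geometric series summing to O(n). Each insertion itself is O(1). Amortized: O(1).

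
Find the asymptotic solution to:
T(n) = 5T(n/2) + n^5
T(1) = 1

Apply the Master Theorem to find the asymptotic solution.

a=5, b=2, f(n)=n^5. log_2(5) = 2.322 < 5. Case 3: T(n) = O(n^5).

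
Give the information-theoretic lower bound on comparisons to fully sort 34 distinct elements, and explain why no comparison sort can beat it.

A comparison sort is a binary decision tree whose leaves are the 34! = 295232799039604140847618609643520000000 possible output permutations. A binary tree with L leaves has height >= ceil(log_2(L)). So any comparison sort needs >= ceil(log_2(34!)) = 128 comparisons in the worst case.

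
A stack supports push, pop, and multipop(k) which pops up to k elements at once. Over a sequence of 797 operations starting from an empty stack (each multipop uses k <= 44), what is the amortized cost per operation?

Each element is pushed exactly once and popped at most once (whether by pop or as part of a multipop). So the total number of individual pops over the whole sequence is at most the number of pushes, which is at most 797. Total work <= 2 * 797, hence O(1) amortized per operation.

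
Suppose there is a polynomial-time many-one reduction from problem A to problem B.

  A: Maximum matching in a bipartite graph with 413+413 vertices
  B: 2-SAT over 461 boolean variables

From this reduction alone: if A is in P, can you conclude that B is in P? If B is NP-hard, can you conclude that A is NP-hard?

A poly-time reduction A <=_p B transfers tractability DOWN (B easy => A easy) and hardness UP (A hard => B hard), not the reverse.
From A in P, the reduction alone does NOT give B in P: any problem in P trivially reduces to SAT, yet SAT is not known to be in P.
From B NP-hard, the reduction alone does NOT give A NP-hard: again, easy problems reduce to hard ones.
(Here in fact A is P and B is P.)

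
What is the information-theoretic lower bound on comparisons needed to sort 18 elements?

There are 18! = 6402373705728000 possible orderings. Each comparison gives 1 bit. We need at least ceil(log_2(6402373705728000)) = 53 comparisons.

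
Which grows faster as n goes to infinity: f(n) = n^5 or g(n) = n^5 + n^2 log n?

f(n) = n^5 and g(n) = n^5 + n^2 log n are Theta of each other: the lower-order n^2 log n term is o(n^5); both are Theta(n^5).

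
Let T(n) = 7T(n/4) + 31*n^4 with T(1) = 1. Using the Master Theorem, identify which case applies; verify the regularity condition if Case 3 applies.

a=7, b=4, f(n)=31*n^4.
log_4(7) = 1.404 < 4.
f(n) = Omega(n^(1.404+epsilon)) for some epsilon > 0, so Case 3 is the candidate.
Regularity: a*f(n/b) = 7*31*(n/4)^4 = (7/256)*31*n^4 <= c*f(n) with c = 7/256 < 1. Satisfied.
Case 3: T(n) = Theta(n^4).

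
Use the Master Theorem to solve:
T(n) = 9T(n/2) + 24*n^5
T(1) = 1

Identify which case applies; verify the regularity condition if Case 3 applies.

a=9, b=2, f(n)=24*n^5.
log_2(9) = 3.17 < 5.
f(n) = Omega(n^(3.17+epsilon)) for some epsilon > 0, so Case 3 is the candidate.
Regularity: a*f(n/b) = 9*24*(n/2)^5 = (9/32)*24*n^5 <= c*f(n) with c = 9/32 < 1. Satisfied.
Case 3: T(n) = Theta(n^5).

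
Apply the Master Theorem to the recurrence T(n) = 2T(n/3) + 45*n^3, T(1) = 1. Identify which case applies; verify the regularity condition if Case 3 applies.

a=2, b=3, f(n)=45*n^3.
log_3(2) = 0.6309 < 3.
f(n) = Omega(n^(0.6309+epsilon)) for some epsilon > 0, so Case 3 is the candidate.
Regularity: a*f(n/b) = 2*45*(n/3)^3 = (2/27)*45*n^3 <= c*f(n) with c = 2/27 < 1. Satisfied.
Case 3: T(n) = Theta(n^3).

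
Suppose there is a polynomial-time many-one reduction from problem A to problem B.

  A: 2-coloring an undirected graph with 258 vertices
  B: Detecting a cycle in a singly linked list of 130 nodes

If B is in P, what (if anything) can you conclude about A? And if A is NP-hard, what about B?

A poly-time reduction A <=_p B means any A-instance can be transformed to a B-instance in poly time.
If B is in P: compose the reduction with B's poly-time algorithm to solve A in poly time, so A is in P.
If A is NP-hard: every NP problem reduces to A, which reduces to B; composing reductions, every NP problem reduces to B, so B is NP-hard.
(Here in fact A is P and B is P.)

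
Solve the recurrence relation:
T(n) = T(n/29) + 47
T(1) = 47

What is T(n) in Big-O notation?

Each step divides n by 29 and adds 47. After log_29(n) steps, T(n) = O(log n).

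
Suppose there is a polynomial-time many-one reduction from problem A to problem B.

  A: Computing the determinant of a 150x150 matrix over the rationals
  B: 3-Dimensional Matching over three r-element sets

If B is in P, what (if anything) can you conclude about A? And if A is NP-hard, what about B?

A poly-time reduction A <=_p B means any A-instance can be transformed to a B-instance in poly time.
If B is in P: compose the reduction with B's poly-time algorithm to solve A in poly time, so A is in P.
If A is NP-hard: every NP problem reduces to A, which reduces to B; composing reductions, every NP problem reduces to B, so B is NP-hard.
(Here in fact A is P and B is NP-complete.)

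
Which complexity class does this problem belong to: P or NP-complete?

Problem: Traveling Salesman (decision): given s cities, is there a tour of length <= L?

This problem is NP-complete: reduces from Hamiltonian Cycle.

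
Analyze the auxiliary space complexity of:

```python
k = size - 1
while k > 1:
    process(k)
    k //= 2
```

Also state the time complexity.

Space complexity: O(1).
Only a constant amount of auxiliary storage is used; nothing grows with n.
Time complexity: O(log n).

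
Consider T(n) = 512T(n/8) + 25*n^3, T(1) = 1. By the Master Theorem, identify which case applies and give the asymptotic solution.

a=512, b=8, f(n)=25*n^3.
log_8(512) = 3, so n^(log_b(a)) = n^3.
f(n) = Theta(n^3), so Case 2 applies.
T(n) = Theta(n^3 log n).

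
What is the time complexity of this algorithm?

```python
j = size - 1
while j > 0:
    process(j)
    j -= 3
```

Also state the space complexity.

Time complexity: O(n).
Space complexity: O(1).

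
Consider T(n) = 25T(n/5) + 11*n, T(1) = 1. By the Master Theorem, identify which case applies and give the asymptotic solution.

a=25, b=5, f(n)=11*n.
log_5(25) = 2 > 1.
Since f(n) = O(n^1) is polynomially smaller than n^2, Case 1 applies.
T(n) = Theta(n^2).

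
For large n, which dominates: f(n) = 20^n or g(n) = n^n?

g(n) = n^n grows faster: n^n / 20^n = (n/20)^n -> infinity once n > 20.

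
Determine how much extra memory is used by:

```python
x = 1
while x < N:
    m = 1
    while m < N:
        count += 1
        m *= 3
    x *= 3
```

Space complexity: O(1).
Only a constant amount of auxiliary storage is used; nothing grows with n.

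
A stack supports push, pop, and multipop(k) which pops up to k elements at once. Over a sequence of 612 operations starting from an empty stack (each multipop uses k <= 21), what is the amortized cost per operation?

Each element is pushed exactly once and popped at most once (whether by pop or as part of a multipop). So the total number of individual pops over the whole sequence is at most the number of pushes, which is at most 612. Total work <= 2 * 612, hence O(1) amortized per operation.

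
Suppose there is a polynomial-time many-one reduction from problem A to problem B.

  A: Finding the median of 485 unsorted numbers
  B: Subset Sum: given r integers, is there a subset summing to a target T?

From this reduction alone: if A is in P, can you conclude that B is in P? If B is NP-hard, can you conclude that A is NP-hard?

A poly-time reduction A <=_p B transfers tractability DOWN (B easy => A easy) and hardness UP (A hard => B hard), not the reverse.
From A in P, the reduction alone does NOT give B in P: any problem in P trivially reduces to SAT, yet SAT is not known to be in P.
From B NP-hard, the reduction alone does NOT give A NP-hard: again, easy problems reduce to hard ones.
(Here in fact A is P and B is NP-complete.)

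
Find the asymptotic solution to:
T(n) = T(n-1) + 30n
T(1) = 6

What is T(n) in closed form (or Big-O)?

Unrolling: T(n) = 6 + 30*(2 + 3 + ... + n) = 6 + 30*(n(n+1)/2 - 1) = O(n^2).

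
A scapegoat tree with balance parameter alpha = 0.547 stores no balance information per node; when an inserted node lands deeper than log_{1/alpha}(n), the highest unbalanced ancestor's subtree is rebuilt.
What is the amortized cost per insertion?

Search/insert path is O(log n). A rebuild of a subtree of size s costs O(s), but with alpha = 0.547 at least Omega(s) insertions must have occurred in that subtree since its last rebuild. Charging O(1) of the rebuild to each such insertion gives O(log n) amortized.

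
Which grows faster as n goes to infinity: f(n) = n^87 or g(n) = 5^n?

g(n) = 5^n grows faster: any exponential with base > 1 dominates every polynomial.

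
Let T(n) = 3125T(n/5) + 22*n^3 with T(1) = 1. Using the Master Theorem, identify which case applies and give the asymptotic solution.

a=3125, b=5, f(n)=22*n^3.
log_5(3125) = 5 > 3.
Since f(n) = O(n^3) is polynomially smaller than n^5, Case 1 applies.
T(n) = Theta(n^5).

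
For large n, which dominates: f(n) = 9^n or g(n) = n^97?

f(n) = 9^n grows faster: any exponential with base > 1 dominates every polynomial.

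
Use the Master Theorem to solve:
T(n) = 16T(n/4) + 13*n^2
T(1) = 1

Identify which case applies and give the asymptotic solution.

a=16, b=4, f(n)=13*n^2.
log_4(16) = 2, so n^(log_b(a)) = n^2.
f(n) = Theta(n^2), so Case 2 applies.
T(n) = Theta(n^2 log n).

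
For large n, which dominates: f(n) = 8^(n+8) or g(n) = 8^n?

f(n) = 8^(n+8) and g(n) = 8^n are Theta of each other: 8^(n+8) = 8^8 * 8^n = Theta(8^n).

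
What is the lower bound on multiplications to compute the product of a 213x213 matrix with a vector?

A 213x213 matrix-vector product has 213 inner products of length 213. Output depends on all 213^2 = 45369 matrix entries. At least 45369 multiplications needed.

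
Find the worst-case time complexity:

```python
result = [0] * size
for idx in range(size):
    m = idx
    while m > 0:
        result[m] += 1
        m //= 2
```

Time complexity: O(n log n).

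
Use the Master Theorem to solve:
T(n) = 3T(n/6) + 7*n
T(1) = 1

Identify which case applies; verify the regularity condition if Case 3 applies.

a=3, b=6, f(n)=7*n.
log_6(3) = 0.6131 < 1.
f(n) = Omega(n^(0.6131+epsilon)) for some epsilon > 0, so Case 3 is the candidate.
Regularity: a*f(n/b) = 3*7*(n/6)^1 = (3/6)*7*n^1 <= c*f(n) with c = 3/6 < 1. Satisfied.
Case 3: T(n) = Theta(n).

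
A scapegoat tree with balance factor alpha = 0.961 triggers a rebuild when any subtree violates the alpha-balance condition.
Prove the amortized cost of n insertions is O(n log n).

Define potential Phi = c * sum of |size(left(v)) - size(right(v))| over all nodes. An insertion at depth d costs O(d) = O(log n) and increases Phi by O(log n). When a rebuild of subtree of size s occurs, it costs O(s) but reduces Phi by Omega(s). With alpha = 0.961, between rebuilds Omega(s) insertions must occur. Amortized cost per insertion: O(log n).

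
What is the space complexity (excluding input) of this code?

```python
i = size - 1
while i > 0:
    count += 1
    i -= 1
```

Space complexity: O(1).
Only a constant amount of auxiliary storage is used; nothing grows with n.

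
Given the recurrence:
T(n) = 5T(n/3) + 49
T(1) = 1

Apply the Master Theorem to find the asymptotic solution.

a=5, b=3, f(n)=49. log_3(5) = 1.465. Case 1 of Master Theorem: T(n) = O(n^1.465).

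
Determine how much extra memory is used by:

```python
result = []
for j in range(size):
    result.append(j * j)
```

Space complexity: O(n).
Auxiliary storage grows linearly with the input size n in the worst case.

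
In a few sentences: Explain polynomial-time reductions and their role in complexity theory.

A poly-time reduction from A to B transforms any instance of A into an instance of B in polynomial time. If A reduces to B and B is in P, then A is in P. If A is NP-hard and A reduces to B, then B is NP-hard. Reductions transfer hardness upward and tractability downward.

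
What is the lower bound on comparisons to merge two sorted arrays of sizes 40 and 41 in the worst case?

Adversary: with |40 - 41| <= 1 the inputs can be fully interleaved so that every adjacent pair in the merged output comes from different arrays. Then each of the 80 adjacent pairs must be directly compared, or the algorithm cannot determine their relative order. Standard merge meets this bound.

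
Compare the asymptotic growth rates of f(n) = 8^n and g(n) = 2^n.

f(n) = 8^n grows faster: (8/2)^n -> infinity since 8/2 > 1.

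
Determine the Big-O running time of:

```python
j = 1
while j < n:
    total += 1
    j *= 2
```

Time complexity: O(log n).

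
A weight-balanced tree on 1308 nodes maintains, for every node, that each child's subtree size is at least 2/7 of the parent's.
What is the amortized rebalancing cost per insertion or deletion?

With balance ratio 2/7, tree height is O(log_{7/2}(1308)) = O(log n). A rebalance at a node of size s costs O(s) but requires Omega(s) updates in that subtree to retrigger. Summed over the O(log n) ancestors of the touched leaf, amortized rebalancing is O(log n).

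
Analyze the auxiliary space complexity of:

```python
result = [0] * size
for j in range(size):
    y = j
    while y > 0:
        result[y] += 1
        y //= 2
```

Space complexity: O(n).
Auxiliary storage grows linearly with the input size n in the worst case.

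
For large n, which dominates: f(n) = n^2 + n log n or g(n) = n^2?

f(n) = n^2 + n log n and g(n) = n^2 are Theta of each other: the lower-order n log n term is o(n^2); both are Theta(n^2).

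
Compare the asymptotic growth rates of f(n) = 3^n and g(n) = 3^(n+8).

f(n) = 3^n and g(n) = 3^(n+8) are Theta of each other: 3^(n+8) = 3^8 * 3^n = Theta(3^n).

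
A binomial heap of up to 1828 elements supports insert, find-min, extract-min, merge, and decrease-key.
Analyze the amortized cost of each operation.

A binomial heap with n <= 1828 elements has at most floor(log_2 1828) + 1 = 11 trees. Using potential Phi = number of trees: Insert adds one tree, but cascading merges reduce count -- amortized O(1). Find-min reads the cached minimum pointer: O(1). Extract-min creates O(log n) new trees: O(log n). Merge combines tree lists: O(log n). Decrease-key sifts the element up its tree of height <= log n: O(log n).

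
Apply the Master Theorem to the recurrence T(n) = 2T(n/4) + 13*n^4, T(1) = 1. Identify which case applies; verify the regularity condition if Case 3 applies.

a=2, b=4, f(n)=13*n^4.
log_4(2) = 0.5 < 4.
f(n) = Omega(n^(0.5+epsilon)) for some epsilon > 0, so Case 3 is the candidate.
Regularity: a*f(n/b) = 2*13*(n/4)^4 = (2/256)*13*n^4 <= c*f(n) with c = 2/256 < 1. Satisfied.
Case 3: T(n) = Theta(n^4).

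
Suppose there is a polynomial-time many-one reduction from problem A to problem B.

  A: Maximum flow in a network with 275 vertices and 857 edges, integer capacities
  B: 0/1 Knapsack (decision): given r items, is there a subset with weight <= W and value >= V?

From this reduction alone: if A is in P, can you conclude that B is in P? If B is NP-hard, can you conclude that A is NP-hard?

A poly-time reduction A <=_p B transfers tractability DOWN (B easy => A easy) and hardness UP (A hard => B hard), not the reverse.
From A in P, the reduction alone does NOT give B in P: any problem in P trivially reduces to SAT, yet SAT is not known to be in P.
From B NP-hard, the reduction alone does NOT give A NP-hard: again, easy problems reduce to hard ones.
(Here in fact A is P and B is NP-complete.)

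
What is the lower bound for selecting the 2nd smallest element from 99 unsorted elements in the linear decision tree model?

Selecting the 2nd smallest of 99 elements requires Omega(n) comparisons. Every element must be compared at least once. The BFPRT algorithm achieves O(n), making this tight.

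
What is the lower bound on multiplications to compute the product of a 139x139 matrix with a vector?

A 139x139 matrix-vector product has 139 inner products of length 139. Output depends on all 139^2 = 19321 matrix entries. At least 19321 multiplications needed.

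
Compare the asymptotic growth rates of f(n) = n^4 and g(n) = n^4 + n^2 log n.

f(n) = n^4 and g(n) = n^4 + n^2 log n are Theta of each other: the lower-order n^2 log n term is o(n^4); both are Theta(n^4).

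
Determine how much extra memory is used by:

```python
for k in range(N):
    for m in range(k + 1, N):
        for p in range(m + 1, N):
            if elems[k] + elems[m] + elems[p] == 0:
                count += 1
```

Space complexity: O(1).
Only a constant amount of auxiliary storage is used; nothing grows with n.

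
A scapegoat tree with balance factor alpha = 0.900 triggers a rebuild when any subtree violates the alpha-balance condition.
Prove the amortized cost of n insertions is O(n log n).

Define potential Phi = c * sum of |size(left(v)) - size(right(v))| over all nodes. An insertion at depth d costs O(d) = O(log n) and increases Phi by O(log n). When a rebuild of subtree of size s occurs, it costs O(s) but reduces Phi by Omega(s). With alpha = 0.900, between rebuilds Omega(s) insertions must occur. Amortized cost per insertion: O(log n).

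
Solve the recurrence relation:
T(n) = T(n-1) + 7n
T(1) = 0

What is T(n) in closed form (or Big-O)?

Unrolling: T(n) = 0 + 7*(2 + 3 + ... + n) = 0 + 7*(n(n+1)/2 - 1) = O(n^2).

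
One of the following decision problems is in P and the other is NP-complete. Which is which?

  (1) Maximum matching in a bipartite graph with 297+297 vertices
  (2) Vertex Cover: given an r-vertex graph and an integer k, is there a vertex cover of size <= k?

(1) is P: Hopcroft-Karp runs in O(E sqrt(V)).
(2) is NP-complete: one of Karp's 21 NP-complete problems (with k part of the input; for any fixed constant k it is in P).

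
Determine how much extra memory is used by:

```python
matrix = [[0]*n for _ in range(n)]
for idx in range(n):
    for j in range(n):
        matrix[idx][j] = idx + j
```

Space complexity: O(n^2).
A 2D structure of size n x n is allocated.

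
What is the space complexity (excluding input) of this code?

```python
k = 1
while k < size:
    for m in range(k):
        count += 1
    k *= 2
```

Space complexity: O(1).
Only a constant amount of auxiliary storage is used; nothing grows with n.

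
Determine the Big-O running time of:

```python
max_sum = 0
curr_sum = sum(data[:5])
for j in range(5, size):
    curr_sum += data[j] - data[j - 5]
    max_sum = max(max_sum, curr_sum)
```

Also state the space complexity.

Time complexity: O(n).
Space complexity: O(1).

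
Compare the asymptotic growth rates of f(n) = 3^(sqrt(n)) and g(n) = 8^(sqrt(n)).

g(n) = 8^(sqrt(n)) grows faster: ratio is (8/3)^(sqrt(n)) -> infinity since 8/3 > 1.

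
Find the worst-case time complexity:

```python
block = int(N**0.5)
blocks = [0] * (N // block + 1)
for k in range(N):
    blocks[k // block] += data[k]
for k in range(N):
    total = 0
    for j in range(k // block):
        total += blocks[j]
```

Time complexity: O(n * sqrt(n)).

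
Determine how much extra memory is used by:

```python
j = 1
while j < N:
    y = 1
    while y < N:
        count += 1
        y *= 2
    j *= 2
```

Space complexity: O(1).
Only a constant amount of auxiliary storage is used; nothing grows with n.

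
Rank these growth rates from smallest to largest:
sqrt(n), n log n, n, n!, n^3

Ordered by growth rate: sqrt(n) < n < n log n < n^3 < n!.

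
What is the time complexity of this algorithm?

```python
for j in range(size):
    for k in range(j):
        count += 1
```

Time complexity: O(n^2).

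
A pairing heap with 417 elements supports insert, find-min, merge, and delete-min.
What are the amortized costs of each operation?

Pairing heaps are self-adjusting heap-ordered trees. Insert and merge link two roots: O(1). Find-min reads the root: O(1). Delete-min removes the root, then pairs children in two passes; amortized cost is O(log 417) = O(log n).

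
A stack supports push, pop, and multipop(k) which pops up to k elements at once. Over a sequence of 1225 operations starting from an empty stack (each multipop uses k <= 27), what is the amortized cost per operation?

Each element is pushed exactly once and popped at most once (whether by pop or as part of a multipop). So the total number of individual pops over the whole sequence is at most the number of pushes, which is at most 1225. Total work <= 2 * 1225, hence O(1) amortized per operation.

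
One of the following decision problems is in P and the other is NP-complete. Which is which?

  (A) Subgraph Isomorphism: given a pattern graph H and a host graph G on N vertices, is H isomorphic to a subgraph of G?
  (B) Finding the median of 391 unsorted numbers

(A) is NP-complete: generalizes Clique and Hamiltonian Path (pattern size is part of the input).
(B) is P: linear-time selection (median-of-medians) runs in O(n).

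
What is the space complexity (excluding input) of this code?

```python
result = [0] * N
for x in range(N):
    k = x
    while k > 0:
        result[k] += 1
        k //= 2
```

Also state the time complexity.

Space complexity: O(n).
Auxiliary storage grows linearly with the input size n in the worst case.
Time complexity: O(n log n).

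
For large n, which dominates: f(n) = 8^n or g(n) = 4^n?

f(n) = 8^n grows faster: (8/4)^n -> infinity since 8/4 > 1.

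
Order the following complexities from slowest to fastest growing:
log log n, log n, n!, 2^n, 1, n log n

Ordered by growth rate: 1 < log log n < log n < n log n < 2^n < n!.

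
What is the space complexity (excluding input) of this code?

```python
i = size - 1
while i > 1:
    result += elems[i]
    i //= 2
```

Space complexity: O(1).
Only a constant amount of auxiliary storage is used; nothing grows with n.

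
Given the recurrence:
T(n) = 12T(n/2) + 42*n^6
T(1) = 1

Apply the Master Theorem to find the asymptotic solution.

a=12, b=2, f(n)=42*n^6. log_2(12) = 3.585 < 6. Case 3: T(n) = O(n^6).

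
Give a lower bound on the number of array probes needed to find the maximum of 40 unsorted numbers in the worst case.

Adversary: any unprobed cell could hold a value larger than everything seen so far. If fewer than 40 cells are probed, the adversary places the max in an unprobed cell. So all 40 cells must be examined; together with 40-1 comparisons this is tight.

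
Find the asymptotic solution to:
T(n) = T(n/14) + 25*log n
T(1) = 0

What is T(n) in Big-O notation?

Each of the log_14(n) levels adds O(log n). T(n) = O(log^2 n).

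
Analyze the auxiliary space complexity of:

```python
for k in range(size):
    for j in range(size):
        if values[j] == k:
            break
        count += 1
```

Space complexity: O(1).
Only a constant amount of auxiliary storage is used; nothing grows with n.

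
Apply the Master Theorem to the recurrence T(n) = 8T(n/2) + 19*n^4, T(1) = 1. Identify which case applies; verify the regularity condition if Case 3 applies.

a=8, b=2, f(n)=19*n^4.
log_2(8) = 3 < 4.
f(n) = Omega(n^(3+epsilon)) for some epsilon > 0, so Case 3 is the candidate.
Regularity: a*f(n/b) = 8*19*(n/2)^4 = (8/16)*19*n^4 <= c*f(n) with c = 8/16 < 1. Satisfied.
Case 3: T(n) = Theta(n^4).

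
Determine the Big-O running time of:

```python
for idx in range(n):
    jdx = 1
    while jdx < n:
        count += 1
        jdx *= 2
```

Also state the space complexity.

Time complexity: O(n log n).
Space complexity: O(1).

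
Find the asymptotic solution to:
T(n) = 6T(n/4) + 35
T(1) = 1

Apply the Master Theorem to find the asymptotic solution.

a=6, b=4, f(n)=35. log_4(6) = 1.292. Case 1 of Master Theorem: T(n) = O(n^1.292).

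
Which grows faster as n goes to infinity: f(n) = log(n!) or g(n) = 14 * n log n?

f(n) = log(n!) and g(n) = 14 * n log n are Theta of each other: Stirling: log(n!) = n log n - n + O(log n) = Theta(n log n); the constant 14 doesn't change the Theta class.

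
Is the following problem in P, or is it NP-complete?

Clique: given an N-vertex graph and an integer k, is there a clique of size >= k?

This problem is NP-complete: complement of Independent Set / Vertex Cover (with k part of the input).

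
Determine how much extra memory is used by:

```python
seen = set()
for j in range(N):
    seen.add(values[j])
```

Space complexity: O(n).
Auxiliary storage grows linearly with the input size n in the worst case.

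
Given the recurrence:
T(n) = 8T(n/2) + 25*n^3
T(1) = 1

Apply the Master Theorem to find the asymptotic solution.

a=8, b=2, f(n)=25*n^3. log_2(8) = 3. Case 2: T(n) = O(n^3 log n).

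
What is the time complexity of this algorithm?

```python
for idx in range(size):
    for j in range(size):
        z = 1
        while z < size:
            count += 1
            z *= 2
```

Time complexity: O(n^2 log n).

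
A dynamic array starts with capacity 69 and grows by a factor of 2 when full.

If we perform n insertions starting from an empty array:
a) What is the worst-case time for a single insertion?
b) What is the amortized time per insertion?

(a) Worst-case single insertion: O(n) -- when the array is full at capacity c, the resize copies all c elements, and c can be Theta(n).
(b) Resizes happen at sizes 69, 138, 276, ... Total copy cost for n insertions: 69 + 138 + ... = O(n) (geometric series with ratio 1/2). Amortized cost per insertion: O(n)/n = O(1).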